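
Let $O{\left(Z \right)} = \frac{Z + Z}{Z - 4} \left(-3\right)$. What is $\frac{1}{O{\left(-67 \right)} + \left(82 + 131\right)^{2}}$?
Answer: $\frac{71}{3220797} \approx 2.2044 \cdot 10^{-5}$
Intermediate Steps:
$O{\left(Z \right)} = - \frac{6 Z}{-4 + Z}$ ($O{\left(Z \right)} = \frac{2 Z}{-4 + Z} \left(-3\right) = - \frac{6 Z}{-4 + Z}$)
$\frac{1}{O{\left(-67 \right)} + \left(82 + 131\right)^{2}} = \frac{1}{\left(-6\right) \left(-67\right) \frac{1}{-4 - 67} + \left(82 + 131\right)^{2}} = \frac{1}{\left(-6\right) \left(-67\right) \frac{1}{-71} + 213^{2}} = \frac{1}{\left(-6\right) \left(-67\right) \left(- \frac{1}{71}\right) + 45369} = \frac{1}{- \frac{402}{71} + 45369} = \frac{1}{\frac{3220797}{71}} = \frac{71}{3220797}$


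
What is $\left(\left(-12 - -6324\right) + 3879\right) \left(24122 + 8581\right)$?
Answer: $333276273$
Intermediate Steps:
$\left(\left(-12 - -6324\right) + 3879\right) \left(24122 + 8581\right) = \left(\left(-12 + 6324\right) + 3879\right) 32703 = \left(6312 + 3879\right) 32703 = 10191 \cdot 32703 = 333276273$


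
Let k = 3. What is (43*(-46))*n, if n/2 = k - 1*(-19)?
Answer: -87032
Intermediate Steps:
n = 44 (n = 2*(3 - 1*(-19)) = 2*(3 + 19) = 2*22 = 44)
(43*(-46))*n = (43*(-46))*44 = -1978*44 = -87032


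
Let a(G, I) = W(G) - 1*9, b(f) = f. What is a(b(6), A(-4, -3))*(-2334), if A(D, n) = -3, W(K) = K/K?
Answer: 18672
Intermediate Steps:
W(K) = 1
a(G, I) = -8 (a(G, I) = 1 - 1*9 = 1 - 9 = -8)
a(b(6), A(-4, -3))*(-2334) = -8*(-2334) = 18672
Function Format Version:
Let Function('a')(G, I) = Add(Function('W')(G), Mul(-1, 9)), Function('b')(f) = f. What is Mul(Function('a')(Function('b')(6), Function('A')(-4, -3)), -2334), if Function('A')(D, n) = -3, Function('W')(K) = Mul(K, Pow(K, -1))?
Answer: 18672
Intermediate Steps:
Function('W')(K) = 1
Function('a')(G, I) = -8 (Function('a')(G, I) = Add(1, Mul(-1, 9)) = Add(1, -9) = -8)
Mul(Function('a')(Function('b')(6), Function('A')(-4, -3)), -2334) = Mul(-8, -2334) = 18672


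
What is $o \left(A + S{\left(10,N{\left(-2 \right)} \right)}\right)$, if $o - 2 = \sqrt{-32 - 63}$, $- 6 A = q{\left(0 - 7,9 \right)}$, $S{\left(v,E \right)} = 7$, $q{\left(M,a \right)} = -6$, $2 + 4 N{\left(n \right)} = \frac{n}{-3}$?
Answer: $16 + 8 i \sqrt{95} \approx 16.0 + 77.974 i$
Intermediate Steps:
$N{\left(n \right)} = - \frac{1}{2} - \frac{n}{12}$ ($N{\left(n \right)} = - \frac{1}{2} + \frac{n \frac{1}{-3}}{4} = - \frac{1}{2} + \frac{n \left(- \frac{1}{3}\right)}{4} = - \frac{1}{2} + \frac{\left(- \frac{1}{3}\right) n}{4} = - \frac{1}{2} - \frac{n}{12}$)
$A = 1$ ($A = \left(- \frac{1}{6}\right) \left(-6\right) = 1$)
$o = 2 + i \sqrt{95}$ ($o = 2 + \sqrt{-32 - 63} = 2 + \sqrt{-95} = 2 + i \sqrt{95} \approx 2.0 + 9.7468 i$)
$o \left(A + S{\left(10,N{\left(-2 \right)} \right)}\right) = \left(2 + i \sqrt{95}\right) \left(1 + 7\right) = \left(2 + i \sqrt{95}\right) 8 = 16 + 8 i \sqrt{95}$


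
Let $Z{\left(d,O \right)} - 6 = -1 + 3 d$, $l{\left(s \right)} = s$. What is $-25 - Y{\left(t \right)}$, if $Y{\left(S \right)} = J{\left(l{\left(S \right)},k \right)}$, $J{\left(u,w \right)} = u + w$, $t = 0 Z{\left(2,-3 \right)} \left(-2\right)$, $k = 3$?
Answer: $-28$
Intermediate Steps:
$Z{\left(d,O \right)} = 5 + 3 d$ ($Z{\left(d,O \right)} = 6 + \left(-1 + 3 d\right) = 5 + 3 d$)
$t = 0$ ($t = 0 \left(5 + 3 \cdot 2\right) \left(-2\right) = 0 \left(5 + 6\right) \left(-2\right) = 0 \cdot 11 \left(-2\right) = 0 \left(-2\right) = 0$)
$Y{\left(S \right)} = 3 + S$ ($Y{\left(S \right)} = S + 3 = 3 + S$)
$-25 - Y{\left(t \right)} = -25 - \left(3 + 0\right) = -25 - 3 = -28$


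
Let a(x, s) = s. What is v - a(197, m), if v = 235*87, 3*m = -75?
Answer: 20470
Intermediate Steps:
m = -25 (m = (⅓)*(-75) = -25)
v = 20445
v - a(197, m) = 20445 - 1*(-25) = 20445 + 25 = 20470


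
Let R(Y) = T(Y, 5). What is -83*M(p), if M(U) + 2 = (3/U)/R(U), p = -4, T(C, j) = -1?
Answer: 415/4 ≈ 103.75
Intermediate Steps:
R(Y) = -1
M(U) = -2 - 3/U (M(U) = -2 + (3/U)/(-1) = -2 + (3/U)*(-1) = -2 - 3/U)
-83*M(p) = -83*(-2 - 3/(-4)) = -83*(-2 - 3*(-1/4)) = -83*(-2 + 3/4) = -83*(-5/4) = 415/4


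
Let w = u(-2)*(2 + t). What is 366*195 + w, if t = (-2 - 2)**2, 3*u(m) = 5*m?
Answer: 71310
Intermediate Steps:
u(m) = 5*m/3 (u(m) = (5*m)/3 = 5*m/3)
t = 16 (t = (-4)**2 = 16)
w = -60 (w = ((5/3)*(-2))*(2 + 16) = -10/3*18 = -60)
366*195 + w = 366*195 - 60 = 71370 - 60 = 71310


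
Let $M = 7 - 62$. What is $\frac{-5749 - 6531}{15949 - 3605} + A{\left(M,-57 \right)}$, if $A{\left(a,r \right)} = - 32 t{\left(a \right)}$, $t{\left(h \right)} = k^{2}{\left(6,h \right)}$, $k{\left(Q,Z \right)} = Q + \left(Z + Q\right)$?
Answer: $- \frac{91297759}{1543} \approx -59169.0$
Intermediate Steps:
$k{\left(Q,Z \right)} = Z + 2 Q$ ($k{\left(Q,Z \right)} = Q + \left(Q + Z\right) = Z + 2 Q$)
$t{\left(h \right)} = \left(12 + h\right)^{2}$ ($t{\left(h \right)} = \left(h + 2 \cdot 6\right)^{2} = \left(h + 12\right)^{2} = \left(12 + h\right)^{2}$)
$M = -55$ ($M = 7 - 62 = -55$)
$A{\left(a,r \right)} = - 32 \left(12 + a\right)^{2}$
$\frac{-5749 - 6531}{15949 - 3605} + A{\left(M,-57 \right)} = \frac{-5749 - 6531}{15949 - 3605} - 32 \left(12 - 55\right)^{2} = - \frac{12280}{12344} - 32 \left(-43\right)^{2} = \left(-12280\right) \frac{1}{12344} - 59168 = - \frac{1535}{1543} - 59168 = - \frac{91297759}{1543}$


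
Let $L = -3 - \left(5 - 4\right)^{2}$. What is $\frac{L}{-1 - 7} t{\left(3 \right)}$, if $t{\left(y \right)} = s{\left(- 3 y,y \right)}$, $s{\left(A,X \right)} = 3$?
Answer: $\frac{3}{2} \approx 1.5$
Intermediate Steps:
$t{\left(y \right)} = 3$
$L = -4$ ($L = -3 - 1^{2} = -3 - 1 = -4$)
$\frac{L}{-1 - 7} t{\left(3 \right)} = \frac{1}{-1 - 7} \left(-4\right) 3 = \frac{1}{-8} \left(-4\right) 3 = \left(- \frac{1}{8}\right) \left(-4\right) 3 = \frac{1}{2} \cdot 3 = \frac{3}{2}$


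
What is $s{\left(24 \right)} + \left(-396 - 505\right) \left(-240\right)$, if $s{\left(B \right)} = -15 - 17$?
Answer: $216208$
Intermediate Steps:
$s{\left(B \right)} = -32$ ($s{\left(B \right)} = -15 - 17 = -32$)
$s{\left(24 \right)} + \left(-396 - 505\right) \left(-240\right) = -32 + \left(-396 - 505\right) \left(-240\right) = -32 - -216240 = -32 + 216240 = 216208$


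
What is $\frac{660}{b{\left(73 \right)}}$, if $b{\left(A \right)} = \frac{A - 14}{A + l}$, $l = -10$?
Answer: $\frac{41580}{59} \approx 704.75$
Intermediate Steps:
$b{\left(A \right)} = \frac{-14 + A}{-10 + A}$ ($b{\left(A \right)} = \frac{A - 14}{A - 10} = \frac{-14 + A}{-10 + A}$)
$\frac{660}{b{\left(73 \right)}} = \frac{660}{\frac{1}{-10 + 73} \left(-14 + 73\right)} = \frac{660}{\frac{1}{63} \cdot 59} = \frac{660}{\frac{59}{63}} = 660 \cdot \frac{63}{59} = \frac{41580}{59}$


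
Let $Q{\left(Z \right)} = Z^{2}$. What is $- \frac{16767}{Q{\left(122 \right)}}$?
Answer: $- \frac{16767}{14884} \approx -1.1265$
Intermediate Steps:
$- \frac{16767}{Q{\left(122 \right)}} = - \frac{16767}{122^{2}} = - \frac{16767}{14884}$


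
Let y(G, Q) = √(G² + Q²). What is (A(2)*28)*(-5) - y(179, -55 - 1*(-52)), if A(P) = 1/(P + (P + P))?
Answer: -70/3 - 5*√1282 ≈ -202.36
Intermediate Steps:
A(P) = 1/(3*P) (A(P) = 1/(P + 2*P) = 1/(3*P))
(A(2)*28)*(-5) - y(179, -55 - 1*(-52)) = (((⅓)/2)*28)*(-5) - √(179² + (-55 - 1*(-52))²) = (((⅓)*(½))*28)*(-5) - √(32041 + (-55 + 52)²) = ((⅙)*28)*(-5) - √(32041 + (-3)²) = (14/3)*(-5) - √(32041 + 9) = -70/3 - √32050 = -70/3 - 5*√1282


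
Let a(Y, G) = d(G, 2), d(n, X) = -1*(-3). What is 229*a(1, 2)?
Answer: 687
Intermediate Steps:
d(n, X) = 3
a(Y, G) = 3
229*a(1, 2) = 229*3 = 687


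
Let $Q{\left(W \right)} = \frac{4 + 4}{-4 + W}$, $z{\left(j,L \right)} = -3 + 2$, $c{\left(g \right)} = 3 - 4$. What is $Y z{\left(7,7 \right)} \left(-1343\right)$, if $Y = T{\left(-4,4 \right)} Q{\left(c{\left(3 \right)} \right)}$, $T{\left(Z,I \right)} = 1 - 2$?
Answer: $\frac{10744}{5} \approx 2148.8$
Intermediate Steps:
$c{\left(g \right)} = -1$ ($c{\left(g \right)} = 3 - 4 = -1$)
$z{\left(j,L \right)} = -1$
$T{\left(Z,I \right)} = -1$
$Q{\left(W \right)} = \frac{8}{-4 + W}$
$Y = \frac{8}{5}$ ($Y = - \frac{8}{-4 - 1} = - \frac{8}{-5} = - \frac{8 \left(-1\right)}{5} = \left(-1\right) \left(- \frac{8}{5}\right) = \frac{8}{5} \approx 1.6$)
$Y z{\left(7,7 \right)} \left(-1343\right) = \frac{8 \left(\left(-1\right) \left(-1343\right)\right)}{5} = \frac{8}{5} \cdot 1343 = \frac{10744}{5}$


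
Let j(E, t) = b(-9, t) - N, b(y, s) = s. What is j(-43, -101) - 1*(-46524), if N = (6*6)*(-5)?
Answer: 46603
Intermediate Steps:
N = -180 (N = 36*(-5) = -180)
j(E, t) = 180 + t (j(E, t) = t - 1*(-180) = t + 180 = 180 + t)
j(-43, -101) - 1*(-46524) = (180 - 101) - 1*(-46524) = 79 + 46524 = 46603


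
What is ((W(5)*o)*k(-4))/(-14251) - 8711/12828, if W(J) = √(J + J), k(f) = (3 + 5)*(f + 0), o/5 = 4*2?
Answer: -8711/12828 + 1280*√10/14251 ≈ -0.39503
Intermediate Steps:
o = 40 (o = 5*(4*2) = 5*8 = 40)
k(f) = 8*f
W(J) = √2*√J (W(J) = √(2*J) = √2*√J)
((W(5)*o)*k(-4))/(-14251) - 8711/12828 = (((√2*√5)*40)*(8*(-4)))/(-14251) - 8711/12828 = ((√10*40)*(-32))*(-1/14251) - 8711*1/12828 = ((40*√10)*(-32))*(-1/14251) - 8711/12828 = -1280*√10*(-1/14251) - 8711/12828 = 1280*√10/14251 - 8711/12828 = -8711/12828 + 1280*√10/14251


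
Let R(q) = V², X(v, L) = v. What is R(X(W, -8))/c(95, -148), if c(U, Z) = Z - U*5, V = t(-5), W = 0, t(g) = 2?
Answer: -4/623 ≈ -0.0064205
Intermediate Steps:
V = 2
c(U, Z) = Z - 5*U
R(q) = 4 (R(q) = 2² = 4)
R(X(W, -8))/c(95, -148) = 4/(-148 - 5*95) = 4/(-148 - 475) = 4/(-623) = 4*(-1/623) = -4/623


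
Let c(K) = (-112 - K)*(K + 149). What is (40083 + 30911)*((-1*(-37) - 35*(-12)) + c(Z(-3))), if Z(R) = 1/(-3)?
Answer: -10315215218/9 ≈ -1.1461e+9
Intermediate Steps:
Z(R) = -⅓
c(K) = (-112 - K)*(149 + K)
(40083 + 30911)*((-1*(-37) - 35*(-12)) + c(Z(-3))) = (40083 + 30911)*((-1*(-37) - 35*(-12)) + (-16688 - (-⅓)² - 261*(-⅓))) = 70994*((37 + 420) + (-16688 - 1*⅑ + 87)) = 70994*(457 + (-16688 - ⅑ + 87)) = 70994*(457 - 149410/9) = 70994*(-145297/9) = -10315215218/9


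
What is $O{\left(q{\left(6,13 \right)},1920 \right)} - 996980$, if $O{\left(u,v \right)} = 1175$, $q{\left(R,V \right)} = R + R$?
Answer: $-995805$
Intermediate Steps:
$q{\left(R,V \right)} = 2 R$
$O{\left(q{\left(6,13 \right)},1920 \right)} - 996980 = 1175 - 996980 = -995805$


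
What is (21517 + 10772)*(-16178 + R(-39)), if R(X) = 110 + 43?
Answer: -517431225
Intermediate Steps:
R(X) = 153
(21517 + 10772)*(-16178 + R(-39)) = (21517 + 10772)*(-16178 + 153) = 32289*(-16025) = -517431225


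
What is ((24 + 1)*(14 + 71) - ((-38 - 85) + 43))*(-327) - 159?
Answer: -721194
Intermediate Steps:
((24 + 1)*(14 + 71) - ((-38 - 85) + 43))*(-327) - 159 = (25*85 - (-123 + 43))*(-327) - 159 = (2125 - 1*(-80))*(-327) - 159 = (2125 + 80)*(-327) - 159 = 2205*(-327) - 159 = -721035 - 159 = -721194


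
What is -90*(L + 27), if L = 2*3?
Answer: -2970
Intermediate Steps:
L = 6
-90*(L + 27) = -90*(6 + 27) = -90*33 = -2970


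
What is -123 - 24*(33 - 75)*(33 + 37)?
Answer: 70437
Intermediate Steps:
-123 - 24*(33 - 75)*(33 + 37) = -123 - (-1008)*70 = -123 - 24*(-2940) = -123 + 70560 = 70437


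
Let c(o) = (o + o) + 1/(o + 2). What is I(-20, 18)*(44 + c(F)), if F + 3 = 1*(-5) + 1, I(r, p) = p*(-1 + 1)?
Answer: 0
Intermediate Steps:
I(r, p) = 0 (I(r, p) = p*0 = 0)
F = -7 (F = -3 + (1*(-5) + 1) = -3 + (-5 + 1) = -3 - 4 = -7)
c(o) = 1/(2 + o) + 2*o (c(o) = 2*o + 1/(2 + o) = 1/(2 + o) + 2*o)
I(-20, 18)*(44 + c(F)) = 0*(44 + (1 + 2*(-7)² + 4*(-7))/(2 - 7)) = 0*(44 + (1 + 2*49 - 28)/(-5)) = 0*(44 - (1 + 98 - 28)/5) = 0*(44 - ⅕*71) = 0*(44 - 71/5) = 0*(149/5) = 0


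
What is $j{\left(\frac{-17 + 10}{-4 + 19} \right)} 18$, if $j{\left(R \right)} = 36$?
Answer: $648$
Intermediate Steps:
$j{\left(\frac{-17 + 10}{-4 + 19} \right)} 18 = 36 \cdot 18 = 648$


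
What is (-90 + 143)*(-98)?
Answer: -5194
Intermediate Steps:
(-90 + 143)*(-98) = 53*(-98) = -5194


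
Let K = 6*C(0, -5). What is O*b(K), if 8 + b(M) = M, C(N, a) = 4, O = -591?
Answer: -9456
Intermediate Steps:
K = 24 (K = 6*4 = 24)
b(M) = -8 + M
O*b(K) = -591*(-8 + 24) = -591*16 = -9456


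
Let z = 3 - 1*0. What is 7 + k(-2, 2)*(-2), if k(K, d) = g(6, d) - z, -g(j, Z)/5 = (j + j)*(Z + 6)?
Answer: 973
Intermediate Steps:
g(j, Z) = -10*j*(6 + Z) (g(j, Z) = -5*(j + j)*(Z + 6) = -5*2*j*(6 + Z) = -10*j*(6 + Z))
z = 3 (z = 3 + 0 = 3)
k(K, d) = -363 - 60*d (k(K, d) = -10*6*(6 + d) - 1*3 = (-360 - 60*d) - 3 = -363 - 60*d)
7 + k(-2, 2)*(-2) = 7 + (-363 - 60*2)*(-2) = 7 + (-363 - 120)*(-2) = 7 - 483*(-2) = 7 + 966 = 973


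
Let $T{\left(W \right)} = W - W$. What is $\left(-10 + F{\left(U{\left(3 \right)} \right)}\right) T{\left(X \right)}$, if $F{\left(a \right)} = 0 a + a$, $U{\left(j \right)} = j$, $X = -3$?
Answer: $0$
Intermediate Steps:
$F{\left(a \right)} = a$ ($F{\left(a \right)} = 0 + a = a$)
$T{\left(W \right)} = 0$
$\left(-10 + F{\left(U{\left(3 \right)} \right)}\right) T{\left(X \right)} = \left(-10 + 3\right) 0 = \left(-7\right) 0 = 0$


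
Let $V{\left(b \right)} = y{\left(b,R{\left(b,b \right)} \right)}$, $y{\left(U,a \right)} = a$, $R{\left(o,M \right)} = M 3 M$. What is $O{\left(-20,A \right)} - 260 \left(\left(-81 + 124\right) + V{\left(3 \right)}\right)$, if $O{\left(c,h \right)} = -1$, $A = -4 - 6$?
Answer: $-18201$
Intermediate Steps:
$R{\left(o,M \right)} = 3 M^{2}$ ($R{\left(o,M \right)} = 3 M M = 3 M^{2}$)
$A = -10$
$V{\left(b \right)} = 3 b^{2}$
$O{\left(-20,A \right)} - 260 \left(\left(-81 + 124\right) + V{\left(3 \right)}\right) = -1 - 260 \left(\left(-81 + 124\right) + 3 \cdot 3^{2}\right) = -1 - 260 \left(43 + 3 \cdot 9\right) = -1 - 260 \left(43 + 27\right) = -1 - 18200 = -18201$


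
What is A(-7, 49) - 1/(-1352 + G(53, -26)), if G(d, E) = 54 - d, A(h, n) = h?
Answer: -9456/1351 ≈ -6.9993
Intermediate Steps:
A(-7, 49) - 1/(-1352 + G(53, -26)) = -7 - 1/(-1352 + (54 - 1*53)) = -7 - 1/(-1352 + (54 - 53)) = -7 - 1/(-1352 + 1) = -7 - 1/(-1351) = -7 - 1*(-1/1351) = -7 + 1/1351 = -9456/1351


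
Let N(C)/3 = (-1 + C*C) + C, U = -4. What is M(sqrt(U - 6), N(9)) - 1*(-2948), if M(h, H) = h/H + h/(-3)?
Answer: 2948 - 88*I*sqrt(10)/267 ≈ 2948.0 - 1.0422*I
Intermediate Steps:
N(C) = -3 + 3*C + 3*C**2 (N(C) = 3*((-1 + C*C) + C) = 3*((-1 + C**2) + C) = 3*(-1 + C + C**2) = -3 + 3*C + 3*C**2)
M(h, H) = -h/3 + h/H (M(h, H) = h/H + h*(-1/3) = h/H - h/3 = -h/3 + h/H)
M(sqrt(U - 6), N(9)) - 1*(-2948) = (-sqrt(-4 - 6)/3 + sqrt(-4 - 6)/(-3 + 3*9 + 3*9**2)) - 1*(-2948) = (-I*sqrt(10)/3 + sqrt(-10)/(-3 + 27 + 3*81)) + 2948 = (-I*sqrt(10)/3 + (I*sqrt(10))/(-3 + 27 + 243)) + 2948 = (-I*sqrt(10)/3 + (I*sqrt(10))/267) + 2948 = (-I*sqrt(10)/3 + (I*sqrt(10))*(1/267)) + 2948 = (-I*sqrt(10)/3 + I*sqrt(10)/267) + 2948 = -88*I*sqrt(10)/267 + 2948 = 2948 - 88*I*sqrt(10)/267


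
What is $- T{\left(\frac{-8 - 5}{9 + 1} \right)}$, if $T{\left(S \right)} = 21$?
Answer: $-21$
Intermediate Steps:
$- T{\left(\frac{-8 - 5}{9 + 1} \right)} = \left(-1\right) 21 = -21$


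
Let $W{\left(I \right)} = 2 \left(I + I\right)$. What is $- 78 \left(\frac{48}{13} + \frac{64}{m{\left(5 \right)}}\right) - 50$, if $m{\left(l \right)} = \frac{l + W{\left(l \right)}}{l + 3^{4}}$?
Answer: $- \frac{437762}{25} \approx -17510.0$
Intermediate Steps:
$W{\left(I \right)} = 4 I$ ($W{\left(I \right)} = 2 \cdot 2 I = 4 I$)
$m{\left(l \right)} = \frac{5 l}{81 + l}$ ($m{\left(l \right)} = \frac{l + 4 l}{l + 3^{4}} = \frac{5 l}{l + 81} = \frac{5 l}{81 + l}$)
$- 78 \left(\frac{48}{13} + \frac{64}{m{\left(5 \right)}}\right) - 50 = - 78 \left(\frac{48}{13} + \frac{64}{5 \cdot 5 \frac{1}{81 + 5}}\right) - 50 = - 78 \left(48 \cdot \frac{1}{13} + \frac{64}{5 \cdot 5 \cdot \frac{1}{86}}\right) - 50 = - 78 \left(\frac{48}{13} + \frac{64}{5 \cdot 5 \cdot \frac{1}{86}}\right) - 50 = - 78 \left(\frac{48}{13} + \frac{64}{\frac{25}{86}}\right) - 50 = - 78 \left(\frac{48}{13} + 64 \cdot \frac{86}{25}\right) - 50 = - 78 \left(\frac{48}{13} + \frac{5504}{25}\right) - 50 = \left(-78\right) \frac{72752}{325} - 50 = - \frac{436512}{25} - 50 = - \frac{437762}{25}$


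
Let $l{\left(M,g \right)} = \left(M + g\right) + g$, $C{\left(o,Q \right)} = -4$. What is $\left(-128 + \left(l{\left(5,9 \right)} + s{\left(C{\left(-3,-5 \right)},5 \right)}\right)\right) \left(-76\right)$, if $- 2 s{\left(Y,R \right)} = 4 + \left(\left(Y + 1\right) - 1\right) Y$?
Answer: $8740$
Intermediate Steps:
$l{\left(M,g \right)} = M + 2 g$
$s{\left(Y,R \right)} = -2 - \frac{Y^{2}}{2}$ ($s{\left(Y,R \right)} = - \frac{4 + \left(\left(Y + 1\right) - 1\right) Y}{2} = - \frac{4 + \left(\left(1 + Y\right) - 1\right) Y}{2} = - \frac{4 + Y Y}{2} = - \frac{4 + Y^{2}}{2} = -2 - \frac{Y^{2}}{2}$)
$\left(-128 + \left(l{\left(5,9 \right)} + s{\left(C{\left(-3,-5 \right)},5 \right)}\right)\right) \left(-76\right) = \left(-128 + \left(\left(5 + 2 \cdot 9\right) - \left(2 + \frac{\left(-4\right)^{2}}{2}\right)\right)\right) \left(-76\right) = \left(-128 + \left(\left(5 + 18\right) - 10\right)\right) \left(-76\right) = \left(-128 + \left(23 - 10\right)\right) \left(-76\right) = \left(-128 + 13\right) \left(-76\right) = \left(-115\right) \left(-76\right) = 8740$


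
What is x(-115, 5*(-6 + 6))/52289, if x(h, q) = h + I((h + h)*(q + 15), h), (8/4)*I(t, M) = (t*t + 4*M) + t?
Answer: 5949180/52289 ≈ 113.78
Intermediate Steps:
I(t, M) = t/2 + t²/2 + 2*M (I(t, M) = ((t*t + 4*M) + t)/2 = ((t² + 4*M) + t)/2 = (t + t² + 4*M)/2 = t/2 + t²/2 + 2*M)
x(h, q) = 3*h + h*(15 + q) + 2*h²*(15 + q)² (x(h, q) = h + (((h + h)*(q + 15))/2 + ((h + h)*(q + 15))²/2 + 2*h) = h + (((2*h)*(15 + q))/2 + ((2*h)*(15 + q))²/2 + 2*h) = h + ((2*h*(15 + q))/2 + (2*h*(15 + q))²/2 + 2*h) = h + (h*(15 + q) + (4*h²*(15 + q)²)/2 + 2*h) = h + (h*(15 + q) + 2*h²*(15 + q)² + 2*h) = h + (2*h + h*(15 + q) + 2*h²*(15 + q)²) = 3*h + h*(15 + q) + 2*h²*(15 + q)²)
x(-115, 5*(-6 + 6))/52289 = -115*(18 + 5*(-6 + 6) + 2*(-115)*(15 + 5*(-6 + 6))²)/52289 = -115*(18 + 5*0 + 2*(-115)*(15 + 5*0)²)*(1/52289) = -115*(18 + 0 + 2*(-115)*(15 + 0)²)*(1/52289) = -115*(18 + 0 + 2*(-115)*15²)*(1/52289) = -115*(18 + 0 + 2*(-115)*225)*(1/52289) = -115*(18 + 0 - 51750)*(1/52289) = -115*(-51732)*(1/52289) = 5949180*(1/52289) = 5949180/52289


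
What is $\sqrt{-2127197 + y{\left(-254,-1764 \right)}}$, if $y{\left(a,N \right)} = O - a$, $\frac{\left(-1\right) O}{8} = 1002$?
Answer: $i \sqrt{2134959} \approx 1461.2 i$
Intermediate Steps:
$O = -8016$ ($O = \left(-8\right) 1002 = -8016$)
$y{\left(a,N \right)} = -8016 - a$
$\sqrt{-2127197 + y{\left(-254,-1764 \right)}} = \sqrt{-2127197 - 7762} = \sqrt{-2134959} = i \sqrt{2134959}$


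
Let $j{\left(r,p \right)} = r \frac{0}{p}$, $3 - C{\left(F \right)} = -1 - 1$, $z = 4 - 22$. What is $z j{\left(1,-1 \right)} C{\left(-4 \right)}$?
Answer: $0$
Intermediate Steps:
$z = -18$
$C{\left(F \right)} = 5$ ($C{\left(F \right)} = 3 - \left(-1 - 1\right) = 3 - -2 = 3 + 2 = 5$)
$j{\left(r,p \right)} = 0$ ($j{\left(r,p \right)} = r 0 = 0$)
$z j{\left(1,-1 \right)} C{\left(-4 \right)} = \left(-18\right) 0 \cdot 5 = 0 \cdot 5 = 0$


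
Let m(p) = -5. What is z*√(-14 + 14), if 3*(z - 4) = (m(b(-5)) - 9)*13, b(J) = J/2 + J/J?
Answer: 0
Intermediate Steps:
b(J) = 1 + J/2 (b(J) = J*(½) + 1 = J/2 + 1 = 1 + J/2)
z = -170/3 (z = 4 + ((-5 - 9)*13)/3 = 4 + (-14*13)/3 = 4 + (⅓)*(-182) = 4 - 182/3 = -170/3 ≈ -56.667)
z*√(-14 + 14) = -170*√(-14 + 14)/3 = -170*√0/3 = -170/3*0 = 0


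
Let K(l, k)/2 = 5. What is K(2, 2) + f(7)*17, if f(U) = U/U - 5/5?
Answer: 10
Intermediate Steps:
f(U) = 0 (f(U) = 1 - 5*1/5 = 1 - 1 = 0)
K(l, k) = 10 (K(l, k) = 2*5 = 10)
K(2, 2) + f(7)*17 = 10 + 0*17 = 10 + 0 = 10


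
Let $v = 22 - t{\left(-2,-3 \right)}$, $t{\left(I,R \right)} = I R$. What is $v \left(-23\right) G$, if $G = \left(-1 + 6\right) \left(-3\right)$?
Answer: $5520$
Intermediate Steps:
$G = -15$ ($G = 5 \left(-3\right) = -15$)
$v = 16$ ($v = 22 - \left(-2\right) \left(-3\right) = 22 - 6 = 16$)
$v \left(-23\right) G = 16 \left(-23\right) \left(-15\right) = \left(-368\right) \left(-15\right) = 5520$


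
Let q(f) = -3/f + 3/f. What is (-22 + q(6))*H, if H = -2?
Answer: 44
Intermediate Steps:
q(f) = 0
(-22 + q(6))*H = (-22 + 0)*(-2) = -22*(-2) = 44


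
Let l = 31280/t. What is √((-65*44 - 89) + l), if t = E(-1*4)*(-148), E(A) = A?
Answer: I*√3964846/37 ≈ 53.816*I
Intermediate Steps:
t = 592 (t = -1*4*(-148) = -4*(-148) = 592)
l = 1955/37 (l = 31280/592 = 31280*(1/592) = 1955/37 ≈ 52.838)
√((-65*44 - 89) + l) = √((-65*44 - 89) + 1955/37) = √((-2860 - 89) + 1955/37) = √(-2949 + 1955/37) = √(-107158/37) = I*√3964846/37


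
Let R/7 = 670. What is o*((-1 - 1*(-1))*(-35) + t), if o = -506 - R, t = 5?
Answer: -25980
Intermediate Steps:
R = 4690 (R = 7*670 = 4690)
o = -5196 (o = -506 - 1*4690 = -506 - 4690 = -5196)
o*((-1 - 1*(-1))*(-35) + t) = -5196*((-1 - 1*(-1))*(-35) + 5) = -5196*((-1 + 1)*(-35) + 5) = -5196*(0*(-35) + 5) = -5196*(0 + 5) = -5196*5 = -25980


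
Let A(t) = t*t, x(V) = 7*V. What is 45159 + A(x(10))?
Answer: 50059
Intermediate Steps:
A(t) = t**2
45159 + A(x(10)) = 45159 + (7*10)**2 = 45159 + 70**2 = 45159 + 4900 = 50059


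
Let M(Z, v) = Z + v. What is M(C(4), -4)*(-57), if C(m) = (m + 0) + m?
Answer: -228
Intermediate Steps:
C(m) = 2*m (C(m) = m + m = 2*m)
M(C(4), -4)*(-57) = (2*4 - 4)*(-57) = (8 - 4)*(-57) = 4*(-57) = -228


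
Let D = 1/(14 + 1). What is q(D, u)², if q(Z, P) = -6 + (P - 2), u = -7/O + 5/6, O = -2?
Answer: 121/9 ≈ 13.444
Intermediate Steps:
u = 13/3 (u = -7/(-2) + 5/6 = -7*(-½) + 5*(⅙) = 7/2 + ⅚ = 13/3 ≈ 4.3333)
D = 1/15 ≈ 0.066667
q(Z, P) = -8 + P (q(Z, P) = -6 + (-2 + P) = -8 + P)
q(D, u)² = (-8 + 13/3)² = (-11/3)² = 121/9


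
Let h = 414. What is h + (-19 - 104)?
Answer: 291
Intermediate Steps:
h + (-19 - 104) = 414 + (-19 - 104) = 414 - 123 = 291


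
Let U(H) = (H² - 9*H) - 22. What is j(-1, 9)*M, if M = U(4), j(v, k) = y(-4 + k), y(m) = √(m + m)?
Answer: -42*√10 ≈ -132.82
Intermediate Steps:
y(m) = √2*√m (y(m) = √(2*m) = √2*√m)
j(v, k) = √2*√(-4 + k)
U(H) = -22 + H² - 9*H
M = -42 (M = -22 + 4² - 9*4 = -22 + 16 - 36 = -42)
j(-1, 9)*M = √(-8 + 2*9)*(-42) = √(-8 + 18)*(-42) = √10*(-42) = -42*√10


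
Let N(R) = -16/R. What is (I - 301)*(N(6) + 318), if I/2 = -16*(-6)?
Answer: -103114/3 ≈ -34371.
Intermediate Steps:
I = 192 (I = 2*(-16*(-6)) = 2*96 = 192)
(I - 301)*(N(6) + 318) = (192 - 301)*(-16/6 + 318) = -109*(-16*⅙ + 318) = -109*(-8/3 + 318) = -109*946/3 = -103114/3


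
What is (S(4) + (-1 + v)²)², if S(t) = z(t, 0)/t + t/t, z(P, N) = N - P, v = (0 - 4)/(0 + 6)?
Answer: 625/81 ≈ 7.7160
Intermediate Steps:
v = -⅔ (v = -4/6 = -4*⅙ = -⅔ ≈ -0.66667)
S(t) = 0 (S(t) = (0 - t)/t + t/t = (-t)/t + 1 = -1 + 1 = 0)
(S(4) + (-1 + v)²)² = (0 + (-1 - ⅔)²)² = (0 + (-5/3)²)² = (0 + 25/9)² = (25/9)² = 625/81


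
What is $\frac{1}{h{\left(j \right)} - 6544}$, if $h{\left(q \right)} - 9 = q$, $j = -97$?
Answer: $- \frac{1}{6632} \approx -0.00015078$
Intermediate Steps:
$h{\left(q \right)} = 9 + q$
$\frac{1}{h{\left(j \right)} - 6544} = \frac{1}{\left(9 - 97\right) - 6544} = \frac{1}{-88 - 6544} = \frac{1}{-6632} = - \frac{1}{6632}$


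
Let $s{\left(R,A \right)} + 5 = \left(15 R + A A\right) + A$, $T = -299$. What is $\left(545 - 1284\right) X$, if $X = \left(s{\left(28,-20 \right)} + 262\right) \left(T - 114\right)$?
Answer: $322603799$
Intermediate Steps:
$s{\left(R,A \right)} = -5 + A + A^{2} + 15 R$ ($s{\left(R,A \right)} = -5 + \left(\left(15 R + A A\right) + A\right) = -5 + \left(\left(15 R + A^{2}\right) + A\right) = -5 + \left(\left(A^{2} + 15 R\right) + A\right) = -5 + \left(A + A^{2} + 15 R\right) = -5 + A + A^{2} + 15 R$)
$X = -436541$ ($X = \left(\left(-5 - 20 + \left(-20\right)^{2} + 15 \cdot 28\right) + 262\right) \left(-299 - 114\right) = \left(\left(-5 - 20 + 400 + 420\right) + 262\right) \left(-413\right) = \left(795 + 262\right) \left(-413\right) = 1057 \left(-413\right) = -436541$)
$\left(545 - 1284\right) X = \left(545 - 1284\right) \left(-436541\right) = \left(-739\right) \left(-436541\right) = 322603799$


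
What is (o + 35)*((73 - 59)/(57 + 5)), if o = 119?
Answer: 1078/31 ≈ 34.774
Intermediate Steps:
(o + 35)*((73 - 59)/(57 + 5)) = (119 + 35)*((73 - 59)/(57 + 5)) = 154*(14/62) = 154*(14*(1/62)) = 154*(7/31) = 1078/31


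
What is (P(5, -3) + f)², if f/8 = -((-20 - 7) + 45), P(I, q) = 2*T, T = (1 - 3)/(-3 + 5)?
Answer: 21316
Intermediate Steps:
T = -1 (T = -2/2 = -2*½ = -1)
P(I, q) = -2 (P(I, q) = 2*(-1) = -2)
f = -144 (f = 8*(-((-20 - 7) + 45)) = 8*(-(-27 + 45)) = 8*(-1*18) = 8*(-18) = -144)
(P(5, -3) + f)² = (-2 - 144)² = (-146)² = 21316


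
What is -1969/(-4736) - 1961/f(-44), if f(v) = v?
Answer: 2343483/52096 ≈ 44.984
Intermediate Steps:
-1969/(-4736) - 1961/f(-44) = -1969/(-4736) - 1961/(-44) = -1969*(-1/4736) - 1961*(-1/44) = 1969/4736 + 1961/44 = 2343483/52096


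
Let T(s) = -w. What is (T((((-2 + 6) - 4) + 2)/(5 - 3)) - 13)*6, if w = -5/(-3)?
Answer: -88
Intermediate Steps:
w = 5/3 (w = -5*(-⅓) = 5/3 ≈ 1.6667)
T(s) = -5/3 (T(s) = -1*5/3 = -5/3)
(T((((-2 + 6) - 4) + 2)/(5 - 3)) - 13)*6 = (-5/3 - 13)*6 = -44/3*6 = -88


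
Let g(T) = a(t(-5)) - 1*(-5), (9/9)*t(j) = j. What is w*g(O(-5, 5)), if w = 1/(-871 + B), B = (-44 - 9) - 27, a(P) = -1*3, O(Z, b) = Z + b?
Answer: -2/951 ≈ -0.0021030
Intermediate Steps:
t(j) = j
a(P) = -3
g(T) = 2 (g(T) = -3 - 1*(-5) = -3 + 5 = 2)
B = -80 (B = -53 - 27 = -80)
w = -1/951 (w = 1/(-871 - 80) = 1/(-951) = -1/951 ≈ -0.0010515)
w*g(O(-5, 5)) = -1/951*2 = -2/951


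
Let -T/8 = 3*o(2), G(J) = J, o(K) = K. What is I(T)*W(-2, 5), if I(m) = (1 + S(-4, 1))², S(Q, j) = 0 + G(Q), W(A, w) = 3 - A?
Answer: 45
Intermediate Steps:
T = -48 (T = -24*2 = -8*6 = -48)
S(Q, j) = Q (S(Q, j) = 0 + Q = Q)
I(m) = 9 (I(m) = (1 - 4)² = (-3)² = 9)
I(T)*W(-2, 5) = 9*(3 - 1*(-2)) = 9*(3 + 2) = 9*5 = 45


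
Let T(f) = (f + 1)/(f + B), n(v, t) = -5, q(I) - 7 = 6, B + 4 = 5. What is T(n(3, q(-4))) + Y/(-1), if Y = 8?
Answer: -7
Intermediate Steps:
B = 1 (B = -4 + 5 = 1)
q(I) = 13 (q(I) = 7 + 6 = 13)
T(f) = 1 (T(f) = (f + 1)/(f + 1) = (1 + f)/(1 + f) = 1)
T(n(3, q(-4))) + Y/(-1) = 1 + 8/(-1) = 1 + 8*(-1) = 1 - 8 = -7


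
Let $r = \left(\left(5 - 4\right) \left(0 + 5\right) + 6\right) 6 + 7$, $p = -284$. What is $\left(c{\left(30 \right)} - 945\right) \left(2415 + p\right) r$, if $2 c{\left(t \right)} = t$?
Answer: $-144673590$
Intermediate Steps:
$c{\left(t \right)} = \frac{t}{2}$
$r = 73$ ($r = \left(1 \cdot 5 + 6\right) 6 + 7 = \left(5 + 6\right) 6 + 7 = 11 \cdot 6 + 7 = 66 + 7 = 73$)
$\left(c{\left(30 \right)} - 945\right) \left(2415 + p\right) r = \left(\frac{1}{2} \cdot 30 - 945\right) \left(2415 - 284\right) 73 = \left(15 - 945\right) 2131 \cdot 73 = \left(-930\right) 2131 \cdot 73 = \left(-1981830\right) 73 = -144673590$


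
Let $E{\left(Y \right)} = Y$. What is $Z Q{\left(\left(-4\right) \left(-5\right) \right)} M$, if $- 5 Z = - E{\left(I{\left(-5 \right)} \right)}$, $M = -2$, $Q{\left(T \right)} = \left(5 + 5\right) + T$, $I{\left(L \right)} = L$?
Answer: $60$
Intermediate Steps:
$Q{\left(T \right)} = 10 + T$
$Z = -1$ ($Z = - \frac{\left(-1\right) \left(-5\right)}{5} = \left(- \frac{1}{5}\right) 5 = -1$)
$Z Q{\left(\left(-4\right) \left(-5\right) \right)} M = - (10 - -20) \left(-2\right) = - (10 + 20) \left(-2\right) = \left(-1\right) 30 \left(-2\right) = \left(-30\right) \left(-2\right) = 60$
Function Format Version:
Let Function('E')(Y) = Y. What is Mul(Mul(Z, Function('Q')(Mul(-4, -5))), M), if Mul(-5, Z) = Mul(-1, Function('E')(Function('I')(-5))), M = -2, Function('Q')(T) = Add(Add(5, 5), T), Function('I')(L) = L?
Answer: 60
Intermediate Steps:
Function('Q')(T) = Add(10, T)
Z = -1 (Z = Mul(Rational(-1, 5), Mul(-1, -5)) = Mul(Rational(-1, 5), 5) = -1)
Mul(Mul(Z, Function('Q')(Mul(-4, -5))), M) = Mul(Mul(-1, Add(10, Mul(-4, -5))), -2) = Mul(Mul(-1, Add(10, 20)), -2) = Mul(Mul(-1, 30), -2) = Mul(-30, -2) = 60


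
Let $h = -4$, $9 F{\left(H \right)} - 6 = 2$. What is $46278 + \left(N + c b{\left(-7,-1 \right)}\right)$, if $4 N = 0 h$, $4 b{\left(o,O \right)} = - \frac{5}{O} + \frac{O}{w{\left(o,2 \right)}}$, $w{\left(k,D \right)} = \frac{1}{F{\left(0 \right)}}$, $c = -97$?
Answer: $\frac{1662419}{36} \approx 46178.0$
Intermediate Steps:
$F{\left(H \right)} = \frac{8}{9}$ ($F{\left(H \right)} = \frac{2}{3} + \frac{1}{9} \cdot 2 = \frac{2}{3} + \frac{2}{9} = \frac{8}{9}$)
$w{\left(k,D \right)} = \frac{9}{8}$ ($w{\left(k,D \right)} = \frac{1}{\frac{8}{9}} = \frac{9}{8}$)
$b{\left(o,O \right)} = - \frac{5}{4 O} + \frac{2 O}{9}$ ($b{\left(o,O \right)} = \frac{- \frac{5}{O} + \frac{O}{\frac{9}{8}}}{4} = \frac{- \frac{5}{O} + O \frac{8}{9}}{4} = \frac{- \frac{5}{O} + \frac{8 O}{9}}{4} = - \frac{5}{4 O} + \frac{2 O}{9}$)
$N = 0$ ($N = \frac{0 \left(-4\right)}{4} = \frac{1}{4} \cdot 0 = 0$)
$46278 + \left(N + c b{\left(-7,-1 \right)}\right) = 46278 + \left(0 - 97 \frac{-45 + 8 \left(-1\right)^{2}}{36 \left(-1\right)}\right) = 46278 + \left(0 - 97 \cdot \frac{1}{36} \left(-1\right) \left(-45 + 8 \cdot 1\right)\right) = 46278 + \left(0 - 97 \cdot \frac{1}{36} \left(-1\right) \left(-45 + 8\right)\right) = 46278 + \left(0 - 97 \cdot \frac{1}{36} \left(-1\right) \left(-37\right)\right) = 46278 + \left(0 - \frac{3589}{36}\right) = 46278 - \frac{3589}{36} = \frac{1662419}{36}$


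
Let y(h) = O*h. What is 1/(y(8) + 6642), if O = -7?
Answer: 1/6586 ≈ 0.00015184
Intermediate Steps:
y(h) = -7*h
1/(y(8) + 6642) = 1/(-7*8 + 6642) = 1/(-56 + 6642) = 1/6586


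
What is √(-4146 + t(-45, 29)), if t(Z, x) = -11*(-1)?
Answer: I*√4135 ≈ 64.304*I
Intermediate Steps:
t(Z, x) = 11
√(-4146 + t(-45, 29)) = √(-4146 + 11) = √(-4135) = I*√4135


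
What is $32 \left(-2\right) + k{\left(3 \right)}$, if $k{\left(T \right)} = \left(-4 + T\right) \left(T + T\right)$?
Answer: $-70$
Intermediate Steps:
$k{\left(T \right)} = 2 T \left(-4 + T\right)$ ($k{\left(T \right)} = \left(-4 + T\right) 2 T = 2 T \left(-4 + T\right)$)
$32 \left(-2\right) + k{\left(3 \right)} = 32 \left(-2\right) + 2 \cdot 3 \left(-4 + 3\right) = -64 + 2 \cdot 3 \left(-1\right) = -64 - 6 = -70$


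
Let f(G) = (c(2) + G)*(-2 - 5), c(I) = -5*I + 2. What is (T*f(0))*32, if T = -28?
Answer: -50176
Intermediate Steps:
c(I) = 2 - 5*I
f(G) = 56 - 7*G (f(G) = ((2 - 5*2) + G)*(-2 - 5) = ((2 - 10) + G)*(-7) = (-8 + G)*(-7) = 56 - 7*G)
(T*f(0))*32 = -28*(56 - 7*0)*32 = -28*(56 + 0)*32 = -28*56*32 = -1568*32 = -50176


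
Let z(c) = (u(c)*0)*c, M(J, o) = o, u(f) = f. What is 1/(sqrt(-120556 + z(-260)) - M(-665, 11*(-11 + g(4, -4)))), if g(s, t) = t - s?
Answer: 209/164237 - 2*I*sqrt(30139)/164237 ≈ 0.0012726 - 0.0021141*I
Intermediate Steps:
z(c) = 0 (z(c) = (c*0)*c = 0*c = 0)
1/(sqrt(-120556 + z(-260)) - M(-665, 11*(-11 + g(4, -4)))) = 1/(sqrt(-120556 + 0) - 11*(-11 + (-4 - 1*4))) = 1/(sqrt(-120556) - 11*(-11 + (-4 - 4))) = 1/(2*I*sqrt(30139) - 11*(-11 - 8)) = 1/(2*I*sqrt(30139) - 11*(-19)) = 1/(2*I*sqrt(30139) - 1*(-209)) = 1/(2*I*sqrt(30139) + 209) = 1/(209 + 2*I*sqrt(30139))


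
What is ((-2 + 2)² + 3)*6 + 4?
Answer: 22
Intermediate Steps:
((-2 + 2)² + 3)*6 + 4 = (0² + 3)*6 + 4 = (0 + 3)*6 + 4 = 3*6 + 4 = 18 + 4 = 22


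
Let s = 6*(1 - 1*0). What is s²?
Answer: 36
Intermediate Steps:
s = 6 (s = 6*(1 + 0) = 6*1 = 6)
s² = 6² = 36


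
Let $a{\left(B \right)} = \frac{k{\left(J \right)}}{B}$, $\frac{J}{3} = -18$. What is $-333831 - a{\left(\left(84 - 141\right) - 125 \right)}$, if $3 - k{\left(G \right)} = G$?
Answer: $- \frac{60757185}{182} \approx -3.3383 \cdot 10^{5}$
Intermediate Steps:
$J = -54$ ($J = 3 \left(-18\right) = -54$)
$k{\left(G \right)} = 3 - G$
$a{\left(B \right)} = \frac{57}{B}$ ($a{\left(B \right)} = \frac{3 - -54}{B} = \frac{3 + 54}{B} = \frac{57}{B}$)
$-333831 - a{\left(\left(84 - 141\right) - 125 \right)} = -333831 - \frac{57}{\left(84 - 141\right) - 125} = -333831 - \frac{57}{-57 - 125} = -333831 - \frac{57}{-182} = -333831 - 57 \left(- \frac{1}{182}\right) = -333831 - - \frac{57}{182} = -333831 + \frac{57}{182} = - \frac{60757185}{182}$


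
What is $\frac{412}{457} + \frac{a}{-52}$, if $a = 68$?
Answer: $- \frac{2413}{5941} \approx -0.40616$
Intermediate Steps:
$\frac{412}{457} + \frac{a}{-52} = \frac{412}{457} + \frac{68}{-52} = 412 \cdot \frac{1}{457} + 68 \left(- \frac{1}{52}\right) = \frac{412}{457} - \frac{17}{13} = - \frac{2413}{5941}$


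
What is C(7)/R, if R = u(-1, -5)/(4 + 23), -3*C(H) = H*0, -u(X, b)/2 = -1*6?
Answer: 0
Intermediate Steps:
u(X, b) = 12 (u(X, b) = -(-2)*6 = -2*(-6) = 12)
C(H) = 0 (C(H) = -H*0/3 = -⅓*0 = 0)
R = 4/9 (R = 12/(4 + 23) = 12/27 = (1/27)*12 = 4/9 ≈ 0.44444)
C(7)/R = 0/(4/9) = 0*(9/4) = 0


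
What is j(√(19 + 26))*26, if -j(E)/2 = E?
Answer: -156*√5 ≈ -348.83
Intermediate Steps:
j(E) = -2*E
j(√(19 + 26))*26 = -2*√(19 + 26)*26 = -6*√5*26 = -156*√5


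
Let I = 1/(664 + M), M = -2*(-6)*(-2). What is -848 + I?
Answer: -542719/640 ≈ -848.00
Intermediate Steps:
M = -24 (M = 12*(-2) = -24)
I = 1/640 (I = 1/(664 - 24) = 1/640 ≈ 0.0015625)
-848 + I = -848 + 1/640 = -542719/640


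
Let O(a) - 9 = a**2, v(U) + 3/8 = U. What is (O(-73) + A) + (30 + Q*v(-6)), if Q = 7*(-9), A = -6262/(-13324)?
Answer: 153761491/26648 ≈ 5770.1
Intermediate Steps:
v(U) = -3/8 + U
A = 3131/6662 (A = -6262*(-1/13324) = 3131/6662 ≈ 0.46998)
Q = -63
O(a) = 9 + a**2
(O(-73) + A) + (30 + Q*v(-6)) = ((9 + (-73)**2) + 3131/6662) + (30 - 63*(-3/8 - 6)) = ((9 + 5329) + 3131/6662) + (30 - 63*(-51/8)) = (5338 + 3131/6662) + (30 + 3213/8) = 35564887/6662 + 3453/8 = 153761491/26648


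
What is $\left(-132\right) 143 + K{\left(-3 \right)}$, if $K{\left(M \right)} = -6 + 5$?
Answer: $-18877$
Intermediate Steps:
$K{\left(M \right)} = -1$
$\left(-132\right) 143 + K{\left(-3 \right)} = \left(-132\right) 143 - 1 = -18876 - 1 = -18877$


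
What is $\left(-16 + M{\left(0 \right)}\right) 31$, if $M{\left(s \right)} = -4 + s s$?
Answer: $-620$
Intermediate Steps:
$M{\left(s \right)} = -4 + s^{2}$
$\left(-16 + M{\left(0 \right)}\right) 31 = \left(-16 - \left(4 - 0^{2}\right)\right) 31 = \left(-16 + \left(-4 + 0\right)\right) 31 = \left(-16 - 4\right) 31 = \left(-20\right) 31 = -620$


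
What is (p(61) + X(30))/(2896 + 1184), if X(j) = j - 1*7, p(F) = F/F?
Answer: 1/170 ≈ 0.0058824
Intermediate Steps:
p(F) = 1
X(j) = -7 + j (X(j) = j - 7 = -7 + j)
(p(61) + X(30))/(2896 + 1184) = (1 + (-7 + 30))/(2896 + 1184) = (1 + 23)/4080 = 24*(1/4080) = 1/170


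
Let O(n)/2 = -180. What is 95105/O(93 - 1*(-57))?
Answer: -19021/72 ≈ -264.18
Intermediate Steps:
O(n) = -360 (O(n) = 2*(-180) = -360)
95105/O(93 - 1*(-57)) = 95105/(-360) = 95105*(-1/360) = -19021/72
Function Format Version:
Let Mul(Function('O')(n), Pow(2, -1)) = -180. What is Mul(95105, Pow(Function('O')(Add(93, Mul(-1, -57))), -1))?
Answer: Rational(-19021, 72) ≈ -264.18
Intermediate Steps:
Function('O')(n) = -360 (Function('O')(n) = Mul(2, -180) = -360)
Mul(95105, Pow(Function('O')(Add(93, Mul(-1, -57))), -1)) = Mul(95105, Pow(-360, -1)) = Mul(95105, Rational(-1, 360)) = Rational(-19021, 72)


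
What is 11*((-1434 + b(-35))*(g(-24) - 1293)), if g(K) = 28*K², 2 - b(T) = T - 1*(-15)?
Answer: -230417220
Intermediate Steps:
b(T) = -13 - T (b(T) = 2 - (T - 1*(-15)) = 2 - (T + 15) = 2 - (15 + T) = 2 + (-15 - T) = -13 - T)
11*((-1434 + b(-35))*(g(-24) - 1293)) = 11*((-1434 + (-13 - 1*(-35)))*(28*(-24)² - 1293)) = 11*((-1434 + (-13 + 35))*(28*576 - 1293)) = 11*((-1434 + 22)*(16128 - 1293)) = 11*(-1412*14835) = 11*(-20947020) = -230417220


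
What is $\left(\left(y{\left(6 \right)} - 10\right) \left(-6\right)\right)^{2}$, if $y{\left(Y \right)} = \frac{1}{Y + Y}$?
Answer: $\frac{14161}{4} \approx 3540.3$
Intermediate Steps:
$y{\left(Y \right)} = \frac{1}{2 Y}$
$\left(\left(y{\left(6 \right)} - 10\right) \left(-6\right)\right)^{2} = \left(\left(\frac{1}{2 \cdot 6} - 10\right) \left(-6\right)\right)^{2} = \left(\left(\frac{1}{2} \cdot \frac{1}{6} - 10\right) \left(-6\right)\right)^{2} = \left(\left(\frac{1}{12} - 10\right) \left(-6\right)\right)^{2} = \left(\left(- \frac{119}{12}\right) \left(-6\right)\right)^{2} = \left(\frac{119}{2}\right)^{2} = \frac{14161}{4}$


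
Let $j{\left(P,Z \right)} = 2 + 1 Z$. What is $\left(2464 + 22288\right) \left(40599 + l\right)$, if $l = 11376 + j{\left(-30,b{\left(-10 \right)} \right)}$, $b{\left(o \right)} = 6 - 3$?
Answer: $1286608960$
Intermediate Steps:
$b{\left(o \right)} = 3$ ($b{\left(o \right)} = 6 - 3 = 3$)
$j{\left(P,Z \right)} = 2 + Z$
$l = 11381$ ($l = 11376 + \left(2 + 3\right) = 11376 + 5 = 11381$)
$\left(2464 + 22288\right) \left(40599 + l\right) = \left(2464 + 22288\right) \left(40599 + 11381\right) = 24752 \cdot 51980 = 1286608960$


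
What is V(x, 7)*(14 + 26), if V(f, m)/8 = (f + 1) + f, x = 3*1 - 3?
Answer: 320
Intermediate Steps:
x = 0 (x = 3 - 3 = 0)
V(f, m) = 8 + 16*f (V(f, m) = 8*((f + 1) + f) = 8*((1 + f) + f) = 8*(1 + 2*f) = 8 + 16*f)
V(x, 7)*(14 + 26) = (8 + 16*0)*(14 + 26) = (8 + 0)*40 = 8*40 = 320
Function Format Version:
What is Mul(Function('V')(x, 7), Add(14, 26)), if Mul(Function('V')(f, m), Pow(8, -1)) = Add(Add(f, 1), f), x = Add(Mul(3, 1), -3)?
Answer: 320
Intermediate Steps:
x = 0 (x = Add(3, -3) = 0)
Function('V')(f, m) = Add(8, Mul(16, f)) (Function('V')(f, m) = Mul(8, Add(Add(f, 1), f)) = Mul(8, Add(Add(1, f), f)) = Mul(8, Add(1, Mul(2, f))) = Add(8, Mul(16, f)))
Mul(Function('V')(x, 7), Add(14, 26)) = Mul(Add(8, Mul(16, 0)), Add(14, 26)) = Mul(Add(8, 0), 40) = Mul(8, 40) = 320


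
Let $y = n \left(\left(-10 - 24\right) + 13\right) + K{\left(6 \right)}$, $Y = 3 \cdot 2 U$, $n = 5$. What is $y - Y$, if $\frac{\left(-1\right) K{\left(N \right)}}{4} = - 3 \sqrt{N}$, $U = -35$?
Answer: $105 + 12 \sqrt{6} \approx 134.39$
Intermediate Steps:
$Y = -210$ ($Y = 3 \cdot 2 \left(-35\right) = 6 \left(-35\right) = -210$)
$K{\left(N \right)} = 12 \sqrt{N}$ ($K{\left(N \right)} = - 4 \left(- 3 \sqrt{N}\right) = 12 \sqrt{N}$)
$y = -105 + 12 \sqrt{6}$ ($y = 5 \left(\left(-10 - 24\right) + 13\right) + 12 \sqrt{6} = 5 \left(-34 + 13\right) + 12 \sqrt{6} = 5 \left(-21\right) + 12 \sqrt{6} = -105 + 12 \sqrt{6} \approx -75.606$)
$y - Y = \left(-105 + 12 \sqrt{6}\right) - -210 = \left(-105 + 12 \sqrt{6}\right) + 210 = 105 + 12 \sqrt{6}$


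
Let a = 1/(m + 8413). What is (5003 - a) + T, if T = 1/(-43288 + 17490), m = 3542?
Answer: 1543000657517/308415090 ≈ 5003.0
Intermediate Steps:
a = 1/11955 (a = 1/(3542 + 8413) = 1/11955 ≈ 8.3647e-5)
T = -1/25798 (T = 1/(-25798) = -1/25798 ≈ -3.8763e-5)
(5003 - a) + T = (5003 - 1*1/11955) - 1/25798 = (5003 - 1/11955) - 1/25798 = 59810864/11955 - 1/25798 = 1543000657517/308415090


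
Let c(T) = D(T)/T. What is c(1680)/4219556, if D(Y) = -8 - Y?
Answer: -211/886106760 ≈ -2.3812e-7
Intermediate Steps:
c(T) = (-8 - T)/T
c(1680)/4219556 = ((-8 - 1*1680)/1680)/4219556 = ((-8 - 1680)/1680)*(1/4219556) = ((1/1680)*(-1688))*(1/4219556) = -211/210*1/4219556 = -211/886106760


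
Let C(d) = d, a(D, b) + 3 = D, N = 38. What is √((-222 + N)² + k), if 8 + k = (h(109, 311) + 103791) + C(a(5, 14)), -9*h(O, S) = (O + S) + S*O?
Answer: 5*√48178/3 ≈ 365.82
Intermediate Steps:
a(D, b) = -3 + D
h(O, S) = -O/9 - S/9 - O*S/9 (h(O, S) = -((O + S) + S*O)/9 = -((O + S) + O*S)/9 = -(O + S + O*S)/9 = -O/9 - S/9 - O*S/9)
k = 899746/9 (k = -8 + (((-⅑*109 - ⅑*311 - ⅑*109*311) + 103791) + (-3 + 5)) = -8 + (((-109/9 - 311/9 - 33899/9) + 103791) + 2) = -8 + ((-34319/9 + 103791) + 2) = -8 + (899800/9 + 2) = -8 + 899818/9 = 899746/9 ≈ 99972.)
√((-222 + N)² + k) = √((-222 + 38)² + 899746/9) = √((-184)² + 899746/9) = √(33856 + 899746/9) = √(1204450/9) = 5*√48178/3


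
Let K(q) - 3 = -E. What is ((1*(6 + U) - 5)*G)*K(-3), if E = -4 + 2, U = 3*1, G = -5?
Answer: -100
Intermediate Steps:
U = 3
E = -2
K(q) = 5 (K(q) = 3 - 1*(-2) = 3 + 2 = 5)
((1*(6 + U) - 5)*G)*K(-3) = ((1*(6 + 3) - 5)*(-5))*5 = ((1*9 - 5)*(-5))*5 = ((9 - 5)*(-5))*5 = (4*(-5))*5 = -20*5 = -100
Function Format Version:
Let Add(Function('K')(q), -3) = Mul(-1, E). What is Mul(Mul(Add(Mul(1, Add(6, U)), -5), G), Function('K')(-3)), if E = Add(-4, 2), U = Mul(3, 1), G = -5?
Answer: -100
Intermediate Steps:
U = 3
E = -2
Function('K')(q) = 5 (Function('K')(q) = Add(3, Mul(-1, -2)) = Add(3, 2) = 5)
Mul(Mul(Add(Mul(1, Add(6, U)), -5), G), Function('K')(-3)) = Mul(Mul(Add(Mul(1, Add(6, 3)), -5), -5), 5) = Mul(Mul(Add(Mul(1, 9), -5), -5), 5) = Mul(Mul(Add(9, -5), -5), 5) = Mul(Mul(4, -5), 5) = Mul(-20, 5) = -100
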